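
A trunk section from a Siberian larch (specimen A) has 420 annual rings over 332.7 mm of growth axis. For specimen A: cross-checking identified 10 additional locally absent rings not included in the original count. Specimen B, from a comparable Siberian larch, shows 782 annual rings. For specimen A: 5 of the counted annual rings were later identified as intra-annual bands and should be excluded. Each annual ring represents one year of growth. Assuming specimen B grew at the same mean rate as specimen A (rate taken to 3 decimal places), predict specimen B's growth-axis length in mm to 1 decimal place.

Specimen A: after corrections the count is 420 − 5 + 10 = 425 annual rings.
A: Mean rate = 332.7 mm / 425 years ≈ 0.783 mm per year.
B's length ≈ 0.783 × 782 = 612.3 mm.

612.3 mm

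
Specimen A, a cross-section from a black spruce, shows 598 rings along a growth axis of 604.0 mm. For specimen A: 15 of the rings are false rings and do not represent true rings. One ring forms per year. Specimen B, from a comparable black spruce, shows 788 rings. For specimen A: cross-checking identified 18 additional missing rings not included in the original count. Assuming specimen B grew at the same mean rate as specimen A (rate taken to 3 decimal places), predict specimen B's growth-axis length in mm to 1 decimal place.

791.9 mm

Specimen A: correcting the raw count gives 598 − 15 + 18 = 601 true rings.
A: 604.0 mm over 601 years gives 604.0 / 601 ≈ 1.005 mm/year.
For B, 1.005 mm/year × 788 years = 791.9 mm.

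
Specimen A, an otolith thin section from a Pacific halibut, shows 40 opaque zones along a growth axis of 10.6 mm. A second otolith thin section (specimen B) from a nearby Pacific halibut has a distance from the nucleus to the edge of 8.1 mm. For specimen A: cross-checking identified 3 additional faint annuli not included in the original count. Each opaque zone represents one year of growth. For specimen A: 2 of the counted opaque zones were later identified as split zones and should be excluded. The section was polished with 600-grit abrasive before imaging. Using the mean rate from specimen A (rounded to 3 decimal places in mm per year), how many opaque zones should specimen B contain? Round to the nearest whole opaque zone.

31 opaque zones

Specimen A: after corrections the count is 40 − 2 + 3 = 41 opaque zones.
A: Mean rate = 10.6 mm / 41 years ≈ 0.259 mm/yr.
Specimen B: 8.1 mm / 0.259 mm per year = 31.27 years ≈ 31 opaque zones.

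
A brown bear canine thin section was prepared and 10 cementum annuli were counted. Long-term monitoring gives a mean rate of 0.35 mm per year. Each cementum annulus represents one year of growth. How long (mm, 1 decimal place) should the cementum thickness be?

3.5 mm

10 years of growth are recorded.
10 years at 0.35 mm/year gives 0.35 × 10 = 3.5 mm.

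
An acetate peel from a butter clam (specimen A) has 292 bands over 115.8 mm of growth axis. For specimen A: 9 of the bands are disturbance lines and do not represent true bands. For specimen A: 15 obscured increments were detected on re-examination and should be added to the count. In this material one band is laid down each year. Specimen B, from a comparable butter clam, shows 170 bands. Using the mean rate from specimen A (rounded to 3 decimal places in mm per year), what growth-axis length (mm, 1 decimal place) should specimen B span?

Specimen A: after corrections the count is 292 − 9 + 15 = 298 bands.
A: 115.8 mm over 298 years gives 115.8 / 298 ≈ 0.389 mm per year.
B's length ≈ 0.389 × 170 = 66.1 mm.

66.1 mm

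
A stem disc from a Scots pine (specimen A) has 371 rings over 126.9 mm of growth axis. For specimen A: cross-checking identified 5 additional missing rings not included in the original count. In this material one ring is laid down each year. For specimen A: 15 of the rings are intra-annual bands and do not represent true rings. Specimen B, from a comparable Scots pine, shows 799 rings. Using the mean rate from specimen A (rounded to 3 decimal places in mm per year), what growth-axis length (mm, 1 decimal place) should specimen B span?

281.2 mm

Specimen A: adjusted count: 371 − 15 + 5 = 361 rings.
A: Mean rate = 126.9 mm / 361 years ≈ 0.352 mm/yr.
Length of B = 0.352 × 799 = 281.2 mm.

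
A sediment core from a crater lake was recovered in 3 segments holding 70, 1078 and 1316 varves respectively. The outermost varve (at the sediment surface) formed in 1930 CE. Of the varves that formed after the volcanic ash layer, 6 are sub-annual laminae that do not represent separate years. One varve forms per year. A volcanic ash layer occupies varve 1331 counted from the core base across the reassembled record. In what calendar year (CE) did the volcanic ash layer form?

803 CE

Total varves = 70 + 1078 + 1316 = 2464.
The volcanic ash layer sits at varve 1331 from the core base, so 2464 − 1331 = 1133 varves formed after it.
Removing the 6 false varves leaves 1133 − 6 = 1127 true varves beyond the volcanic ash layer.
Counting back 1127 years from 1930 CE places the volcanic ash layer in 1930 − 1127 = 803 CE.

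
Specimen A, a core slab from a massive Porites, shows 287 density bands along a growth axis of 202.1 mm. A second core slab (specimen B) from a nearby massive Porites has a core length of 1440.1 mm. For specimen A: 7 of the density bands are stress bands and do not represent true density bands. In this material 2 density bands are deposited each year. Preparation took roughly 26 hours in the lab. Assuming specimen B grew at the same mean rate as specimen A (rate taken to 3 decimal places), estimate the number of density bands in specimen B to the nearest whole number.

Specimen A: adjusted count: 287 − 7 = 280 density bands.
Specimen A: dividing by 2 density bands per year: 280 / 2 = 140 years.
A: Mean rate = 202.1 mm / 140 years ≈ 1.444 mm per year.
Specimen B: 1440.1 mm / 1.444 mm per year = 997.30 years; at 2 density bands per year that is 997.30 × 2 ≈ 1995 density bands.

1995 density bands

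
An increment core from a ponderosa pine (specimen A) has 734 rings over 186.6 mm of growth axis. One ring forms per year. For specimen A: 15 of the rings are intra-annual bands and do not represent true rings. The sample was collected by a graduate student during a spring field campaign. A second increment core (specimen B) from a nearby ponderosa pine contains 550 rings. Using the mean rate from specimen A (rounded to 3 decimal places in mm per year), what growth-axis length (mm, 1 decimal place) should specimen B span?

Specimen A: after corrections the count is 734 − 15 = 719 rings.
A: 186.6 mm over 719 years gives 186.6 / 719 ≈ 0.260 mm/year.
Length of B = 0.260 × 550 = 143.0 mm.

143.0 mm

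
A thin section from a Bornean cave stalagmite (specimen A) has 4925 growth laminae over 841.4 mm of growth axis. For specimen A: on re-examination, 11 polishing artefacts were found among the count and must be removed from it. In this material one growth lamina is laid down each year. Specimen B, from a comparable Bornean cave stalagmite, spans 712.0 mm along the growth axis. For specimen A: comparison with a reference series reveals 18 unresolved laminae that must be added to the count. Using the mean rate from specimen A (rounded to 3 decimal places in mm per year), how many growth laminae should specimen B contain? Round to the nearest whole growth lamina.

4164 growth laminae

Specimen A: after corrections the count is 4925 − 11 + 18 = 4932 growth laminae.
A: 841.4 mm over 4932 years gives 841.4 / 4932 ≈ 0.171 mm/year.
B spans 712.0 / 0.171 = 4163.74 years ≈ 4164 growth laminae.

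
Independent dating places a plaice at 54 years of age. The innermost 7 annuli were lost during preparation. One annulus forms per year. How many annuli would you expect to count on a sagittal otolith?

Expected annuli over 54 years: 54.
Subtracting the 7 annuli not captured gives 54 − 7 = 47 annuli in the record.

47 annuli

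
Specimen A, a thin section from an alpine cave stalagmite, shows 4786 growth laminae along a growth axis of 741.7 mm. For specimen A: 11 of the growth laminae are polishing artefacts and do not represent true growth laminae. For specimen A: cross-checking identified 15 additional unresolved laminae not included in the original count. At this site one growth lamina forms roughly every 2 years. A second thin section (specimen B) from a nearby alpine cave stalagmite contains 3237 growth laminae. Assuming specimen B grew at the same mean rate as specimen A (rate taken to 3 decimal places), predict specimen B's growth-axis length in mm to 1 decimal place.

498.5 mm

Specimen A: correcting the raw count gives 4786 − 11 + 15 = 4790 true growth laminae.
Specimen A: 4790 growth laminae at 2 years each span 4790 × 2 = 9580 years.
A: 741.7 mm over 9580 years gives 741.7 / 9580 ≈ 0.077 mm per year.
Specimen B: multiplying by 2 years per growth lamina: 3237 × 2 = 6474 years. B's length ≈ 0.077 × 6474 = 498.5 mm.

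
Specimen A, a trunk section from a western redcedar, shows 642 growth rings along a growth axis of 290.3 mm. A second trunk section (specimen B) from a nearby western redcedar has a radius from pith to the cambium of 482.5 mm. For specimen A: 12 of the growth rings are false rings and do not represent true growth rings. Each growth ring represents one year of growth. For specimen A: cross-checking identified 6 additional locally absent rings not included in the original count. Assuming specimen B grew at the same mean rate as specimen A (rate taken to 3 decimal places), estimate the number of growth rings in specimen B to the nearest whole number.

1058 growth rings

Specimen A: correcting the raw count gives 642 − 12 + 6 = 636 true growth rings.
A: Mean rate = 290.3 mm / 636 years ≈ 0.456 mm/year.
B spans 482.5 / 0.456 = 1058.11 years ≈ 1058 growth rings.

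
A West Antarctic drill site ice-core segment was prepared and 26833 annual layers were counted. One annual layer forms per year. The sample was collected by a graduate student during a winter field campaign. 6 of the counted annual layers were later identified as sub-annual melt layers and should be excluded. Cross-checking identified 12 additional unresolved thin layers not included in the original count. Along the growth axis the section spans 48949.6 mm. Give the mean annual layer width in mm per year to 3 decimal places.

1.824 mm per year

After corrections the count is 26833 − 6 + 12 = 26839 annual layers.
Extension rate ≈ 48949.6 / 26839 = 1.824 mm per year.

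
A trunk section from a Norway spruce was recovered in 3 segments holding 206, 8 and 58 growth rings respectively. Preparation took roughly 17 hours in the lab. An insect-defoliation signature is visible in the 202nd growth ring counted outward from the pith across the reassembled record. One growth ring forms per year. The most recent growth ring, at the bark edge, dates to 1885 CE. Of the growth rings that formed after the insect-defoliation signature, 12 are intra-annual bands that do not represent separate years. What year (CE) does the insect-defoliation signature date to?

1827 CE

Total growth rings = 206 + 8 + 58 = 272.
272 − 202 = 70 growth rings lie beyond the insect-defoliation signature toward the bark edge.
Excluding 12 false growth rings: 70 − 12 = 58.
Counting back 58 years from 1885 CE places the insect-defoliation signature in 1885 − 58 = 1827 CE.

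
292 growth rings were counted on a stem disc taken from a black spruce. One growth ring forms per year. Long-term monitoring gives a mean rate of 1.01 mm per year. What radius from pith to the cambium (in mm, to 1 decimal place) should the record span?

The record spans 292 years at 1.01 mm per year.
Length ≈ 1.01 × 292 = 294.9 mm.

294.9 mm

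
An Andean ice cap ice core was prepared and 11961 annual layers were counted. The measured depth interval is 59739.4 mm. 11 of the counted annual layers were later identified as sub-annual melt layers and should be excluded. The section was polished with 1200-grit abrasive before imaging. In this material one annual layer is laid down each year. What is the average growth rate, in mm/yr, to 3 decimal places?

Adjusted count: 11961 − 11 = 11950 annual layers.
Extension rate ≈ 59739.4 / 11950 = 4.999 mm/yr.

4.999 mm/yr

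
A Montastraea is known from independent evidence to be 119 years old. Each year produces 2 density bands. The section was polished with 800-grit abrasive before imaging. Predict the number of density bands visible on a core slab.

238 density bands

With 2 density bands per year, 119 years would produce 119 × 2 = 238 density bands.
So 238 density bands should be present.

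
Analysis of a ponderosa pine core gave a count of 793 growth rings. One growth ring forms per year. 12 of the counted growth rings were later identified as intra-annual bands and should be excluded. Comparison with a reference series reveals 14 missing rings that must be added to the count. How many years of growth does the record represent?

795 yr

Correcting the raw count gives 793 − 12 + 14 = 795 true growth rings.
One growth ring per year makes the duration 795 years.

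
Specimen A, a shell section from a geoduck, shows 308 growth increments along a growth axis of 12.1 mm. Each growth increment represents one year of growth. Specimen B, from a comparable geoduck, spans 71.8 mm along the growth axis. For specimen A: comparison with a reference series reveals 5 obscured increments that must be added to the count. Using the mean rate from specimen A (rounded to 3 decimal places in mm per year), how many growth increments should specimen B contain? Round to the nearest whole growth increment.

Specimen A: true growth increment count = 308 + 5 = 313.
A: 12.1 mm over 313 years gives 12.1 / 313 ≈ 0.039 mm per year.
For B, 71.8 / 0.039 = 1841.03 years ≈ 1841 growth increments.

1841 growth increments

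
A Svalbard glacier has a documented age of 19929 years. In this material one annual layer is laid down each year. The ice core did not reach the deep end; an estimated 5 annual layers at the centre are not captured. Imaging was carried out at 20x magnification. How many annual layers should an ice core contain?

19924 annual layers

One annual layer per year gives 19929 annual layers over 19929 years.
Less the 5 uncaptured annual layers: 19929 − 5 = 19924.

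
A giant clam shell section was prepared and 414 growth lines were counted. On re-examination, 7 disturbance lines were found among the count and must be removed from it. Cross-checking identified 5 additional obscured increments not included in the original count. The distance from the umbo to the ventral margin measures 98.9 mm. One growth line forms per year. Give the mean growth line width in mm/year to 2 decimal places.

0.24 mm/year

Correcting the raw count gives 414 − 7 + 5 = 412 true growth lines.
Mean rate = 98.9 mm / 412 years ≈ 0.24 mm/year.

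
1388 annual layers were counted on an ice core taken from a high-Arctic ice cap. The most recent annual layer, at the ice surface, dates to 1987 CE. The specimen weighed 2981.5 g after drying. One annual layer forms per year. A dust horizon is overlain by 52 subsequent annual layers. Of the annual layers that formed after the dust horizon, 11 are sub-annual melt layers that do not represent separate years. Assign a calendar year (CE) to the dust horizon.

52 annual layers post-date the dust horizon.
52 − 11 false = 41 true annual layers after the dust horizon.
1987 − 41 = 1946 CE.

1946 CE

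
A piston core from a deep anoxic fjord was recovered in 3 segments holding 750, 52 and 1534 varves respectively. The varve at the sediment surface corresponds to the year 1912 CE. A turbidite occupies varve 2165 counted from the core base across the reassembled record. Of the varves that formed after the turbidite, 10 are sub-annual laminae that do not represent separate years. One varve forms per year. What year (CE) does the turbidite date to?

Total varves = 750 + 52 + 1534 = 2336.
The turbidite sits at varve 2165 from the core base, so 2336 − 2165 = 171 varves formed after it.
171 − 10 false = 161 true varves after the turbidite.
1912 − 161 = 1751 CE.

1751 CE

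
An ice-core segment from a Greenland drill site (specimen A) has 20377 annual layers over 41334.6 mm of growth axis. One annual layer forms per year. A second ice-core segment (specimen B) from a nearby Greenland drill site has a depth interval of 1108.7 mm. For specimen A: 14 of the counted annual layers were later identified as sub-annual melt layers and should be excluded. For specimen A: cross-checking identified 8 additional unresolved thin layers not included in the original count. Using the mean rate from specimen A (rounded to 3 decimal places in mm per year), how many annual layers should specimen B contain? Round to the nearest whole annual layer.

546 annual layers

Specimen A: true annual layer count = 20377 − 14 + 8 = 20371.
A: 41334.6 mm over 20371 years gives 41334.6 / 20371 ≈ 2.029 mm/yr.
B spans 1108.7 / 2.029 = 546.43 years ≈ 546 annual layers.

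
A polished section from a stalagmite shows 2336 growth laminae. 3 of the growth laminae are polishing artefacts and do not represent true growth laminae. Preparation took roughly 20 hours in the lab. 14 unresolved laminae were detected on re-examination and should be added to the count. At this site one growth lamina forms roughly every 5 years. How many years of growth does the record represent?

True growth lamina count = 2336 − 3 + 14 = 2347.
Multiplying by 5 years per growth lamina: 2347 × 5 = 11735 years.

11735 years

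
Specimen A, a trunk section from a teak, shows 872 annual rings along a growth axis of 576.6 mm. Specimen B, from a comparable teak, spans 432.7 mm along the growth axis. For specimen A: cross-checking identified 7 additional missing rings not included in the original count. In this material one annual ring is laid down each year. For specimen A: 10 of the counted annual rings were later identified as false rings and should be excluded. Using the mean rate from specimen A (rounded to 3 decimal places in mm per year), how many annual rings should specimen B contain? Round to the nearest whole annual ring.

Specimen A: adjusted count: 872 − 10 + 7 = 869 annual rings.
A: Extension rate ≈ 576.6 / 869 = 0.664 mm/year.
B spans 432.7 / 0.664 = 651.66 years ≈ 652 annual rings.

652 annual rings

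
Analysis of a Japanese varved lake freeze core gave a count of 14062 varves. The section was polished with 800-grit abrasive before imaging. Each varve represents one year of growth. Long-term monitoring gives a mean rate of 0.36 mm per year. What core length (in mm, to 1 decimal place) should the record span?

5062.3 mm

14062 years of growth are recorded.
Length ≈ 0.36 × 14062 = 5062.3 mm.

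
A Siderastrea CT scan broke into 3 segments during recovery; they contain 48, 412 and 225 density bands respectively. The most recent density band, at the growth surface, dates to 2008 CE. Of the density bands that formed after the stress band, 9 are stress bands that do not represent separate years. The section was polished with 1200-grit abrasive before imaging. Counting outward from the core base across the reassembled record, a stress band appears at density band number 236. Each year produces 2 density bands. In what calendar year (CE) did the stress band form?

Total density bands = 48 + 412 + 225 = 685.
The stress band sits at density band 236 from the core base, so 685 − 236 = 449 density bands formed after it.
449 − 9 false = 440 true density bands after the stress band.
Dividing by 2 density bands per year: 440 / 2 = 220 years.
The density band at the growth surface is 2008 CE, so the stress band dates to 2008 − 220 = 1788 CE.

1788 CE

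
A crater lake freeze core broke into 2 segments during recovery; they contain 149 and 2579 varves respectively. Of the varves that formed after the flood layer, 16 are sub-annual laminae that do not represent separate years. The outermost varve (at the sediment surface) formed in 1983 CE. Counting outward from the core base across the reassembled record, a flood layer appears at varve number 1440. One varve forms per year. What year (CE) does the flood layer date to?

711 CE

Total varves = 149 + 2579 = 2728.
2728 − 1440 = 1288 varves lie beyond the flood layer toward the sediment surface.
Excluding 16 false varves: 1288 − 16 = 1272.
The varve at the sediment surface is 1983 CE, so the flood layer dates to 1983 − 1272 = 711 CE.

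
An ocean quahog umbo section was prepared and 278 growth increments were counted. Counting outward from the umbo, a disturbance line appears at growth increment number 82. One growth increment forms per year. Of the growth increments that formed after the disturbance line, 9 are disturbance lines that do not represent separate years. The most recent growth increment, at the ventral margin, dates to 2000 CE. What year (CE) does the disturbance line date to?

278 − 82 = 196 growth increments lie beyond the disturbance line toward the ventral margin.
196 − 9 false = 187 true growth increments after the disturbance line.
2000 − 187 = 1813 CE.

1813 CE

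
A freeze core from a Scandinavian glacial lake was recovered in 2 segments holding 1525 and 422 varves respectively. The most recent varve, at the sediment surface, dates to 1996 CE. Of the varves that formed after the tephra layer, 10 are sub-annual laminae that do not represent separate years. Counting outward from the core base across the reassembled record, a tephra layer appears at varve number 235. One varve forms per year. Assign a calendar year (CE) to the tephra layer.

Total varves = 1525 + 422 = 1947.
1947 − 235 = 1712 varves lie beyond the tephra layer toward the sediment surface.
Excluding 10 false varves: 1712 − 10 = 1702.
Counting back 1702 years from 1996 CE places the tephra layer in 1996 − 1702 = 294 CE.

294 CE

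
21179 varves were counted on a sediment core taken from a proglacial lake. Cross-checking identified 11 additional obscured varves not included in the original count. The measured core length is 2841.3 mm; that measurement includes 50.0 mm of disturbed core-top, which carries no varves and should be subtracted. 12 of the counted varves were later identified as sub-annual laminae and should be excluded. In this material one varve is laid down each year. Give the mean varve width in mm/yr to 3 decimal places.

0.132 mm/yr

After corrections the count is 21179 − 12 + 11 = 21178 varves.
Removing the 50.0 mm offcut leaves 2841.3 − 50.0 = 2791.3 mm.
Mean rate = 2791.3 mm / 21178 years ≈ 0.132 mm/yr.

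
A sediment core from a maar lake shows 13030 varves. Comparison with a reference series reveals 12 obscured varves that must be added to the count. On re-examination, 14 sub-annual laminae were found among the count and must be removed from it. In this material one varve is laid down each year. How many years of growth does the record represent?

Correcting the raw count gives 13030 − 14 + 12 = 13028 true varves.
One varve per year makes the duration 13028 years.

13028 years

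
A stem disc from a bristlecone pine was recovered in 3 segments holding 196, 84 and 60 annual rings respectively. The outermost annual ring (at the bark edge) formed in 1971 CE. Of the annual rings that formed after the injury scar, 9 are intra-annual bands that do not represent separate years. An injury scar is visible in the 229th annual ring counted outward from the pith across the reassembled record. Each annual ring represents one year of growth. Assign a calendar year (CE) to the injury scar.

1869 CE

Total annual rings = 196 + 84 + 60 = 340.
The injury scar sits at annual ring 229 from the pith, so 340 − 229 = 111 annual rings formed after it.
Excluding 9 false annual rings: 111 − 9 = 102.
1971 − 102 = 1869 CE.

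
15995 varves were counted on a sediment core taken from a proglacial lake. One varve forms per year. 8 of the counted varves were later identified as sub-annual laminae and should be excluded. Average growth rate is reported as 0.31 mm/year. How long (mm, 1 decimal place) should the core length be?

Correcting the raw count gives 15995 − 8 = 15987 true varves.
15987 years at 0.31 mm/year gives 0.31 × 15987 = 4956.0 mm.

4956.0 mm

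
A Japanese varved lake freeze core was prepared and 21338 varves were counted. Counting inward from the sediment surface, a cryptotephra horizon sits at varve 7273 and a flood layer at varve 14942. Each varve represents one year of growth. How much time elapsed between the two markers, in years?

Separation: 14942 − 7273 = 7669 varves.
At one varve per year, 7669 years elapsed between them.

7669 years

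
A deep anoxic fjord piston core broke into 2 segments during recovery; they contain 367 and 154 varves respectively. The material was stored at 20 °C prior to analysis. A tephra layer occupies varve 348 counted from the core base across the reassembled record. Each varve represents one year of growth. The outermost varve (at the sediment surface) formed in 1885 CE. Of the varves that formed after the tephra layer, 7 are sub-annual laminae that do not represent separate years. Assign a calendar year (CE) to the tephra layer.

Total varves = 367 + 154 = 521.
The tephra layer sits at varve 348 from the core base, so 521 − 348 = 173 varves formed after it.
Removing the 7 false varves leaves 173 − 7 = 166 true varves beyond the tephra layer.
1885 − 166 = 1719 CE.

1719 CE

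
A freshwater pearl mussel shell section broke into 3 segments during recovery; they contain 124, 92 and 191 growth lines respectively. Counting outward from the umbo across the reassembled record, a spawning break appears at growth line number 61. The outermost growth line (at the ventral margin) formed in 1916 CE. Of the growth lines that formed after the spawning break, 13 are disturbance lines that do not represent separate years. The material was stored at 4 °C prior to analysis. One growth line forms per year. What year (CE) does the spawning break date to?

Total growth lines = 124 + 92 + 191 = 407.
407 − 61 = 346 growth lines lie beyond the spawning break toward the ventral margin.
346 − 13 false = 333 true growth lines after the spawning break.
1916 − 333 = 1583 CE.

1583 CE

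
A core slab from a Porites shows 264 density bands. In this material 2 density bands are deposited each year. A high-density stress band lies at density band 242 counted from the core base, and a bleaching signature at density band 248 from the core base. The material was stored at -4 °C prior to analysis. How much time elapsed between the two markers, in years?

3 years

Separation: 248 − 242 = 6 density bands.
Dividing by 2 density bands per year: 6 / 2 = 3 years.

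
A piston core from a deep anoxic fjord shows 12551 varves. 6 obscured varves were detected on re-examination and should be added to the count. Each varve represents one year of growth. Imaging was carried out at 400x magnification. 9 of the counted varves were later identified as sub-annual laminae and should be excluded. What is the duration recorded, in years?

After corrections the count is 12551 − 9 + 6 = 12548 varves.
At one varve per year, that is 12548 years.

12548 years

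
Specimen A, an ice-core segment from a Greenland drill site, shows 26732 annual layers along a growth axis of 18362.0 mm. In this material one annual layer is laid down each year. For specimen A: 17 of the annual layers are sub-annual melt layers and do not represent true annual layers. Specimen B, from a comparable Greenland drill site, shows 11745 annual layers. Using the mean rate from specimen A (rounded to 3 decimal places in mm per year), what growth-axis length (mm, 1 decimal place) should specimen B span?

Specimen A: after corrections the count is 26732 − 17 = 26715 annual layers.
A: Extension rate ≈ 18362.0 / 26715 = 0.687 mm per year.
For B, 0.687 mm/year × 11745 years = 8068.8 mm.

8068.8 mm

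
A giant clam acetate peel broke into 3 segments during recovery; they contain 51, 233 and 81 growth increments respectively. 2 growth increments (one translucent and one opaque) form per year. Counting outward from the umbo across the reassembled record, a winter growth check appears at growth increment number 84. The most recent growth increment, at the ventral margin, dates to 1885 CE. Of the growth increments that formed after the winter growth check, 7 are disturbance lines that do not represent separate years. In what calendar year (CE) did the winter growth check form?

Total growth increments = 51 + 233 + 81 = 365.
Between growth increment 84 and the ventral margin there are 365 − 84 = 281 growth increments.
Excluding 7 false growth increments: 281 − 7 = 274.
Dividing by 2 growth increments per year: 274 / 2 = 137 years.
Counting back 137 years from 1885 CE places the winter growth check in 1885 − 137 = 1748 CE.

1748 CE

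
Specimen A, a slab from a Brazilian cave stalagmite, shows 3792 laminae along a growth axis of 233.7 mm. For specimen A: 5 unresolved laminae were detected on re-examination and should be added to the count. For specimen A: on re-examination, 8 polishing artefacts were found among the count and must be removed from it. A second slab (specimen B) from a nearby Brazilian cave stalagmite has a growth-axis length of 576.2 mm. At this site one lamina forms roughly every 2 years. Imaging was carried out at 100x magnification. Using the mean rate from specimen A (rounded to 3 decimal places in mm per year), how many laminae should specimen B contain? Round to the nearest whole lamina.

Specimen A: after corrections the count is 3792 − 8 + 5 = 3789 laminae.
Specimen A: multiplying by 2 years per lamina: 3789 × 2 = 7578 years.
A: Extension rate ≈ 233.7 / 7578 = 0.031 mm/year.
B spans 576.2 / 0.031 = 18587.10 years; at 2 years per lamina that is 18587.10 / 2 ≈ 9294 laminae.

9294 laminae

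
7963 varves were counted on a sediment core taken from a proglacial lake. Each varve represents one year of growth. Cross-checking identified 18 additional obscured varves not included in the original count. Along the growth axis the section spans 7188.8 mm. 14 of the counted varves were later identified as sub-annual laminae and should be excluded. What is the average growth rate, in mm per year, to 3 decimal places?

0.902 mm per year

True varve count = 7963 − 14 + 18 = 7967.
Extension rate ≈ 7188.8 / 7967 = 0.902 mm per year.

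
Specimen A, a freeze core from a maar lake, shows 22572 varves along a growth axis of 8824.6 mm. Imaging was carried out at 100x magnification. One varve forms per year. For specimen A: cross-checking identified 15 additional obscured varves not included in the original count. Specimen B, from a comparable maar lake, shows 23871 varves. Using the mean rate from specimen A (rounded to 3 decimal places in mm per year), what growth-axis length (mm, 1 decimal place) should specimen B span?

9333.6 mm

Specimen A: after corrections the count is 22572 + 15 = 22587 varves.
A: 8824.6 mm over 22587 years gives 8824.6 / 22587 ≈ 0.391 mm per year.
Length of B = 0.391 × 23871 = 9333.6 mm.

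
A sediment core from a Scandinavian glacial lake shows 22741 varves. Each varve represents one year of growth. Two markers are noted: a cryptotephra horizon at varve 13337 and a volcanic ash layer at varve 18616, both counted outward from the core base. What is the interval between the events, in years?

5279 years

The two markers are separated by 18616 − 13337 = 5279 varves.
That is 5279 years at one varve per year.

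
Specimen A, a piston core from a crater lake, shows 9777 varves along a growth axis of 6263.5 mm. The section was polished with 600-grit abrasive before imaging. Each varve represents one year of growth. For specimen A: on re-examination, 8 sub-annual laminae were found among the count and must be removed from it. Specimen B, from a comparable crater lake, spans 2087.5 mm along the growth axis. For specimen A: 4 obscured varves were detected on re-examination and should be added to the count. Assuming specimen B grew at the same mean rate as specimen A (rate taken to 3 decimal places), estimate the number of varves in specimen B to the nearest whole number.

Specimen A: after corrections the count is 9777 − 8 + 4 = 9773 varves.
A: Extension rate ≈ 6263.5 / 9773 = 0.641 mm per year.
B spans 2087.5 / 0.641 = 3256.63 years ≈ 3257 varves.

3257 varves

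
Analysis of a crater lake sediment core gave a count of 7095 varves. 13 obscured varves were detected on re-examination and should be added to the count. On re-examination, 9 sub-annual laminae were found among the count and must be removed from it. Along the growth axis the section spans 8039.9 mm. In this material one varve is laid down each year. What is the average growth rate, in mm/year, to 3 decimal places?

True varve count = 7095 − 9 + 13 = 7099.
Extension rate ≈ 8039.9 / 7099 = 1.133 mm/year.

1.133 mm/year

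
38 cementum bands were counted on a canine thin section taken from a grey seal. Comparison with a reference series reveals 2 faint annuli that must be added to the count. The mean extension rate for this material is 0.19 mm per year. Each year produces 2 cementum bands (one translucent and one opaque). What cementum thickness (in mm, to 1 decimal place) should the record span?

Adjusted count: 38 + 2 = 40 cementum bands.
40 cementum bands at 2 per year is 40 / 2 = 20 years.
20 years at 0.19 mm/year gives 0.19 × 20 = 3.8 mm.

3.8 mm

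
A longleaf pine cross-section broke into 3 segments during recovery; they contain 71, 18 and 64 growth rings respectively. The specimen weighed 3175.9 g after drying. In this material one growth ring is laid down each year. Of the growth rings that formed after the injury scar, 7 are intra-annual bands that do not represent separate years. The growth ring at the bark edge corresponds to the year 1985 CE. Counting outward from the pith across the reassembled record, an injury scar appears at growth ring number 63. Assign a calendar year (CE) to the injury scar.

1902 CE

Total growth rings = 71 + 18 + 64 = 153.
Between growth ring 63 and the bark edge there are 153 − 63 = 90 growth rings.
Removing the 7 false growth rings leaves 90 − 7 = 83 true growth rings beyond the injury scar.
Counting back 83 years from 1985 CE places the injury scar in 1985 − 83 = 1902 CE.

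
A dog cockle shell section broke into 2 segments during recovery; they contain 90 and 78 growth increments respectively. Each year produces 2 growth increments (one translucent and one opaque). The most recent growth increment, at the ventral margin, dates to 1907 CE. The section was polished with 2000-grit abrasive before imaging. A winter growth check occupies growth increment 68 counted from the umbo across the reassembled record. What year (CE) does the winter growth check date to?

Total growth increments = 90 + 78 = 168.
Between growth increment 68 and the ventral margin there are 168 − 68 = 100 growth increments.
Dividing by 2 growth increments per year: 100 / 2 = 50 years.
Counting back 50 years from 1907 CE places the winter growth check in 1907 − 50 = 1857 CE.

1857 CE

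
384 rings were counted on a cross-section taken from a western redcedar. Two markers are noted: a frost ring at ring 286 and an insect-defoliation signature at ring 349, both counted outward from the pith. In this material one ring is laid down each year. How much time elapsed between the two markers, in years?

349 − 286 = 63 rings lie between the two events.
That is 63 years at one ring per year.

63 years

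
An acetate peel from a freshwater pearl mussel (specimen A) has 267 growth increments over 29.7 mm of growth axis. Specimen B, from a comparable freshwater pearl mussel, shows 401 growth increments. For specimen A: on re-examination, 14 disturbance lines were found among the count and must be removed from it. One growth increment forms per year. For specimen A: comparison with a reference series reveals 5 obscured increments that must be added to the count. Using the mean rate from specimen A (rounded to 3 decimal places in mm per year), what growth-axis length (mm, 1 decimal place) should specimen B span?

Specimen A: correcting the raw count gives 267 − 14 + 5 = 258 true growth increments.
A: 29.7 mm over 258 years gives 29.7 / 258 ≈ 0.115 mm/year.
Length of B = 0.115 × 401 = 46.1 mm.

46.1 mm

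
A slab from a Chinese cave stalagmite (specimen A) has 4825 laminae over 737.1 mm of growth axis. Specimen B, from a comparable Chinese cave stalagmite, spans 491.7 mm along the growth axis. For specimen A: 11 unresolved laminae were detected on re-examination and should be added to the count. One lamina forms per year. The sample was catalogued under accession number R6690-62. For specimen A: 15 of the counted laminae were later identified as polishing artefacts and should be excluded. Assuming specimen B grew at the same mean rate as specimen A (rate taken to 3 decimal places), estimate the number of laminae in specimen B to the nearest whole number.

Specimen A: correcting the raw count gives 4825 − 15 + 11 = 4821 true laminae.
A: 737.1 mm over 4821 years gives 737.1 / 4821 ≈ 0.153 mm per year.
Specimen B: 491.7 mm / 0.153 mm per year = 3213.73 years ≈ 3214 laminae.

3214 laminae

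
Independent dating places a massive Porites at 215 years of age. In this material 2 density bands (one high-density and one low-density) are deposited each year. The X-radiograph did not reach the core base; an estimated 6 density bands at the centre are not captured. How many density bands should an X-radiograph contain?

424 density bands

Expected density bands: 215 × 2 = 430.
Less the 6 uncaptured density bands: 430 − 6 = 424.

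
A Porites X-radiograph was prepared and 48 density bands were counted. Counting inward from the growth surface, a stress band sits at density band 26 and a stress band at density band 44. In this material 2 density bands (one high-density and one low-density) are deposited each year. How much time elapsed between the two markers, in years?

9 years

The two markers are separated by 44 − 26 = 18 density bands.
Dividing by 2 density bands per year: 18 / 2 = 9 years.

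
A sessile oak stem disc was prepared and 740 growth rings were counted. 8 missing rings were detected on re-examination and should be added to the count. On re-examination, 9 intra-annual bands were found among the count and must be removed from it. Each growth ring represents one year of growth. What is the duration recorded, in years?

Correcting the raw count gives 740 − 9 + 8 = 739 true growth rings.
At one growth ring per year, that is 739 years.

739 years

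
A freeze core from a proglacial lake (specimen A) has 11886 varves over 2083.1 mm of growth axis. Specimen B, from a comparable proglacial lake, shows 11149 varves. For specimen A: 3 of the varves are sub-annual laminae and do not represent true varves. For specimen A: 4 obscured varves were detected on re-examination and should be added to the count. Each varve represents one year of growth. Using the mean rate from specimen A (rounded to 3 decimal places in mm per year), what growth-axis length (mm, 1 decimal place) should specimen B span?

1951.1 mm

Specimen A: after corrections the count is 11886 − 3 + 4 = 11887 varves.
A: 2083.1 mm over 11887 years gives 2083.1 / 11887 ≈ 0.175 mm/yr.
B's length ≈ 0.175 × 11149 = 1951.1 mm.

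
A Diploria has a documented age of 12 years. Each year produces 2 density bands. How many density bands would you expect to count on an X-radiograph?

24 density bands

With 2 density bands per year, 12 years would produce 12 × 2 = 24 density bands.
So 24 density bands should be present.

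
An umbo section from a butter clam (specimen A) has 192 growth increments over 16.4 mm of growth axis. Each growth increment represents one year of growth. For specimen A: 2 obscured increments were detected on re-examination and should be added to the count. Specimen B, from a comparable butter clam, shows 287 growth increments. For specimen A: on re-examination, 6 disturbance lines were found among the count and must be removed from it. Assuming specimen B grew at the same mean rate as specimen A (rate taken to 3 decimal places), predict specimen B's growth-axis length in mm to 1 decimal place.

25.0 mm

Specimen A: true growth increment count = 192 − 6 + 2 = 188.
A: 16.4 mm over 188 years gives 16.4 / 188 ≈ 0.087 mm per year.
B's length ≈ 0.087 × 287 = 25.0 mm.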